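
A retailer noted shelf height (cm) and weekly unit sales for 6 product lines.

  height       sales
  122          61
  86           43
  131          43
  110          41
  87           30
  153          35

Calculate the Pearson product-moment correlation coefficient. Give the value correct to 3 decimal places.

0.142

n = 6, Σx = 689, Σy = 253, Σx² = 82519, Σy² = 11225, Σxy = 29248
nΣxy − ΣxΣy = 175488 − 174317 = 1171
nΣx² − (Σx)² = 495114 − 474721 = 20393; nΣy² − (Σy)² = 67350 − 64009 = 3341
r = 1171 / √(20393 × 3341) = 1171 / 8254.2724 ≈ 0.142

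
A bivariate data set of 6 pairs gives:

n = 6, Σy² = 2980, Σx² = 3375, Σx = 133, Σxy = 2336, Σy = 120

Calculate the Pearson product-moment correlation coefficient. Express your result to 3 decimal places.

-0.651

r = (nΣxy − ΣxΣy) / √[(nΣx² − (Σx)²)(nΣy² − (Σy)²)]
Numerator: 6×2336 − 133×120 = -1944
Denominator: √[(20250 − 17689)(17880 − 14400)] = √[2561 × 3480] = 2985.3442
r = -1944 / 2985.3442 ≈ -0.651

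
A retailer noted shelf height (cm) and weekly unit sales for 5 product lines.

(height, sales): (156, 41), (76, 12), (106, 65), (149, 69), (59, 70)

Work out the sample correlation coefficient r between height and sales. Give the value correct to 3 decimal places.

n = 5, Σx = 546, Σy = 257, Σx² = 67030, Σy² = 15711, Σxy = 28609
nΣxy − ΣxΣy = 143045 − 140322 = 2723
nΣx² − (Σx)² = 335150 − 298116 = 37034; nΣy² − (Σy)² = 78555 − 66049 = 12506
r = 2723 / √(37034 × 12506) = 2723 / 21520.8551 ≈ 0.127

0.127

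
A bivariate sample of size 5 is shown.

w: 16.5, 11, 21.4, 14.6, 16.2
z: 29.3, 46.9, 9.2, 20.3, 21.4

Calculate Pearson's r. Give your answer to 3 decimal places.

-0.889

n = 5, Σw = 79.7, Σz = 127.1, Σw² = 1326.81, Σz² = 4012.79, Σwz = 1839.29
nΣwz − ΣwΣz = 9196.45 − 10129.87 = -933.42
nΣw² − (Σw)² = 6634.05 − 6352.09 = 281.96; nΣz² − (Σz)² = 20063.95 − 16154.41 = 3909.54
r = -933.42 / √(281.96 × 3909.54) = -933.42 / 1049.9209 ≈ -0.889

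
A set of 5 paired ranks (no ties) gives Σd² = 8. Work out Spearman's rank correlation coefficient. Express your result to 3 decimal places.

0.600

ρ = 1 − 6Σd² / [n(n²−1)] = 1 − 6×8 / (5×24)
  = 1 − 48/120 = 1 − 0.4000 ≈ 0.600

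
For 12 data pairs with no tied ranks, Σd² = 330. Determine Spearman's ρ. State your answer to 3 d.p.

-0.154

ρ = 1 − 6Σd² / [n(n²−1)] = 1 − 6×330 / (12×143)
  = 1 − 1980/1716 = 1 − 1.1538 ≈ -0.154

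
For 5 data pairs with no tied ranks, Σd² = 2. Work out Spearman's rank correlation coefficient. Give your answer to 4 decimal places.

ρ = 1 − 6Σd² / [n(n²−1)] = 1 − 6×2 / (5×24)
  = 1 − 12/120 = 1 − 0.10000 ≈ 0.9000

0.9000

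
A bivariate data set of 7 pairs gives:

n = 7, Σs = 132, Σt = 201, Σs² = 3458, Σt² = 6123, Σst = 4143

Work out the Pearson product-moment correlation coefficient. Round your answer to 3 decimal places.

r = (nΣst − ΣsΣt) / √[(nΣs² − (Σs)²)(nΣt² − (Σt)²)]
Numerator: 7×4143 − 132×201 = 2469
Denominator: √[(24206 − 17424)(42861 − 40401)] = √[6782 × 2460] = 4084.5710
r = 2469 / 4084.5710 ≈ 0.604

0.604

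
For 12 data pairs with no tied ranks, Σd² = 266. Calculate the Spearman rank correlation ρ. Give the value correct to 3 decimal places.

ρ = 1 − 6Σd² / [n(n²−1)] = 1 − 6×266 / (12×143)
  = 1 − 1596/1716 = 1 − 0.9301 ≈ 0.070

0.070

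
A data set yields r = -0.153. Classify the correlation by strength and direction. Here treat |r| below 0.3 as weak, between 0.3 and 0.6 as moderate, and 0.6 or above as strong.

r = -0.153 < 0 so the relationship is negative.
|r| = 0.153, which falls in the weak range.

weak negative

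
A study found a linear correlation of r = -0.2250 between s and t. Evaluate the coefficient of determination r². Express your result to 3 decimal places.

r² = (-0.2250)² = 0.051

0.051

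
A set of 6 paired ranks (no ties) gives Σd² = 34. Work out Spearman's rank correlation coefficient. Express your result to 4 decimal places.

0.0286

ρ = 1 − 6Σd² / [n(n²−1)] = 1 − 6×34 / (6×35)
  = 1 − 204/210 = 1 − 0.97143 ≈ 0.0286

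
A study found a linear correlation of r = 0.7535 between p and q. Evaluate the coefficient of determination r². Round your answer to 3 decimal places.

0.568

r² = (0.7535)² = 0.568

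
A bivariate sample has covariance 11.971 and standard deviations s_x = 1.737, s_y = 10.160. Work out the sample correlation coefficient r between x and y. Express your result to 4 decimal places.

r = Cov(x,y) / (s_x · s_y) = 11.971 / (1.737 × 10.160)
  = 11.971 / 17.6479 ≈ 0.6783

0.6783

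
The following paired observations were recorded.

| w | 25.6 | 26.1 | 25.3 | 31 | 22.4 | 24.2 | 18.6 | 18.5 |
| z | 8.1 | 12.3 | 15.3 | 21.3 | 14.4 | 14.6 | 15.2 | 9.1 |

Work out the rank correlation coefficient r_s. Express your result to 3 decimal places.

Rank w: 6, 7, 5, 8, 3, 4, 2, 1
Rank z: 1, 3, 7, 8, 4, 5, 6, 2
d = rank(w) − rank(z): 5, 4, -2, 0, -1, -1, -4, -1; Σd² = 64
ρ = 1 − 6Σd² / [n(n²−1)] = 1 − 6×64 / (8×63) = 1 − 384/504 ≈ 0.238

0.238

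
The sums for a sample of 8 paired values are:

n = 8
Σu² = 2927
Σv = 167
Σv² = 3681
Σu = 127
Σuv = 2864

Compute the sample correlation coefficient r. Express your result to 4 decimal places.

0.5053

r = (nΣuv − ΣuΣv) / √[(nΣu² − (Σu)²)(nΣv² − (Σv)²)]
Numerator: 8×2864 − 127×167 = 1703
Denominator: √[(23416 − 16129)(29448 − 27889)] = √[7287 × 1559] = 3370.5241
r = 1703 / 3370.5241 ≈ 0.5053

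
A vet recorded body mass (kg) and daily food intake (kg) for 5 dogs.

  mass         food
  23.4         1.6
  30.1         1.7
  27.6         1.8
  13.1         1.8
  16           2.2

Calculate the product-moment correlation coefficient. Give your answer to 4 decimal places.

n = 5, Σx = 110.2, Σy = 9.1, Σx² = 2642.94, Σy² = 16.77, Σxy = 197.07
nΣxy − ΣxΣy = 985.35 − 1002.82 = -17.47
nΣx² − (Σx)² = 13214.7 − 12144.04 = 1070.66; nΣy² − (Σy)² = 83.85 − 82.81 = 1.04
r = -17.47 / √(1070.66 × 1.04) = -17.47 / 33.3689 ≈ -0.5235

-0.5235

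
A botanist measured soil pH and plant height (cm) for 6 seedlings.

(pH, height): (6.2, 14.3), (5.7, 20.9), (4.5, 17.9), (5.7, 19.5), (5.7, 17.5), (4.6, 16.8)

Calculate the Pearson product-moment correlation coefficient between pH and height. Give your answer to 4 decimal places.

n = 6, Σx = 32.4, Σy = 106.9, Σx² = 177.32, Σy² = 1930.45, Σxy = 576.52
nΣxy − ΣxΣy = 3459.12 − 3463.56 = -4.44
nΣx² − (Σx)² = 1063.92 − 1049.76 = 14.16; nΣy² − (Σy)² = 11582.7 − 11427.61 = 155.09
r = -4.44 / √(14.16 × 155.09) = -4.44 / 46.8623 ≈ -0.0947

-0.0947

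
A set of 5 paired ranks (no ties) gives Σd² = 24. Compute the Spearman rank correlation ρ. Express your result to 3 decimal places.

ρ = 1 − 6Σd² / [n(n²−1)] = 1 − 6×24 / (5×24)
  = 1 − 144/120 = 1 − 1.2000 ≈ -0.200

-0.200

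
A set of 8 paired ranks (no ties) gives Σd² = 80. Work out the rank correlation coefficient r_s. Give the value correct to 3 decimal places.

ρ = 1 − 6Σd² / [n(n²−1)] = 1 − 6×80 / (8×63)
  = 1 − 480/504 = 1 − 0.9524 ≈ 0.048

0.048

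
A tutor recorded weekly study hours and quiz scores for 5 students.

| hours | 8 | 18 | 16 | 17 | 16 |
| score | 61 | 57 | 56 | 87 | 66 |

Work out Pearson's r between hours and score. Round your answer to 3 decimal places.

0.197

n = 5, Σx = 75, Σy = 327, Σx² = 1189, Σy² = 22031, Σxy = 4945
nΣxy − ΣxΣy = 24725 − 24525 = 200
nΣx² − (Σx)² = 5945 − 5625 = 320; nΣy² − (Σy)² = 110155 − 106929 = 3226
r = 200 / √(320 × 3226) = 200 / 1016.0315 ≈ 0.197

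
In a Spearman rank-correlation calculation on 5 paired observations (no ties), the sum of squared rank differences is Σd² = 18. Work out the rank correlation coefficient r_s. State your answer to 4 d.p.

ρ = 1 − 6Σd² / [n(n²−1)] = 1 − 6×18 / (5×24)
  = 1 − 108/120 = 1 − 0.90000 ≈ 0.1000

0.1000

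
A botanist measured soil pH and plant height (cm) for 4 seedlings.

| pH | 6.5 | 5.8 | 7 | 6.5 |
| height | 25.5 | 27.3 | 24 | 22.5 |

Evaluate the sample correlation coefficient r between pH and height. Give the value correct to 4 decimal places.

-0.7054

n = 4, Σx = 25.8, Σy = 99.3, Σx² = 167.14, Σy² = 2477.79, Σxy = 638.34
nΣxy − ΣxΣy = 2553.36 − 2561.94 = -8.58
nΣx² − (Σx)² = 668.56 − 665.64 = 2.92; nΣy² − (Σy)² = 9911.16 − 9860.49 = 50.67
r = -8.58 / √(2.92 × 50.67) = -8.58 / 12.1637 ≈ -0.7054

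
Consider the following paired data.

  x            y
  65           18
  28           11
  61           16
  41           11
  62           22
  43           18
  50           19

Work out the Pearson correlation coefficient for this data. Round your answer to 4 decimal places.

n = 7, Σx = 350, Σy = 115, Σx² = 18604, Σy² = 1991, Σxy = 5993
nΣxy − ΣxΣy = 41951 − 40250 = 1701
nΣx² − (Σx)² = 130228 − 122500 = 7728; nΣy² − (Σy)² = 13937 − 13225 = 712
r = 1701 / √(7728 × 712) = 1701 / 2345.7059 ≈ 0.7252

0.7252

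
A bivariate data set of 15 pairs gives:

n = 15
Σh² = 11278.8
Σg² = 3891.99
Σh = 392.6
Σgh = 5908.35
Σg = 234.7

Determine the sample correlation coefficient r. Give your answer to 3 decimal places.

r = (nΣgh − ΣgΣh) / √[(nΣg² − (Σg)²)(nΣh² − (Σh)²)]
Numerator: 15×5908.35 − 234.7×392.6 = -3517.97
Denominator: √[(58379.85 − 55084.09)(169182 − 154134.76)] = √[3295.76 × 15047.24] = 7042.1653
r = -3517.97 / 7042.1653 ≈ -0.500

-0.500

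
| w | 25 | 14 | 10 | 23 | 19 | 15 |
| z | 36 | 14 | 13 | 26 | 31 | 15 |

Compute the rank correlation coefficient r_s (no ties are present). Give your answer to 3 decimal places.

0.943

Rank w: 6, 2, 1, 5, 4, 3
Rank z: 6, 2, 1, 4, 5, 3
d = rank(w) − rank(z): 0, 0, 0, 1, -1, 0; Σd² = 2
ρ = 1 − 6Σd² / [n(n²−1)] = 1 − 6×2 / (6×35) = 1 − 12/210 ≈ 0.943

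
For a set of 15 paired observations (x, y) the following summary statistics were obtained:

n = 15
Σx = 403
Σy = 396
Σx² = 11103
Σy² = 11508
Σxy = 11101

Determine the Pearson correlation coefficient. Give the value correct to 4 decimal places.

r = (nΣxy − ΣxΣy) / √[(nΣx² − (Σx)²)(nΣy² − (Σy)²)]
Numerator: 15×11101 − 403×396 = 6927
Denominator: √[(166545 − 162409)(172620 − 156816)] = √[4136 × 15804] = 8084.8837
r = 6927 / 8084.8837 ≈ 0.8568

0.8568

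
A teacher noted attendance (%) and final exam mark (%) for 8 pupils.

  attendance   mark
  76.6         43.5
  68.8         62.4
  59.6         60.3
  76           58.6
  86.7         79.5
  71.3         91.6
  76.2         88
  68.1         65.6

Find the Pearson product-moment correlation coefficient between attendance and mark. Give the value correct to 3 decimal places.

n = 8, Σx = 583.3, Σy = 549.5, Σx² = 42973.79, Σy² = 39614.23, Σxy = 40269.39
nΣxy − ΣxΣy = 322155.12 − 320523.35 = 1631.77
nΣx² − (Σx)² = 343790.32 − 340238.89 = 3551.43; nΣy² − (Σy)² = 316913.84 − 301950.25 = 14963.59
r = 1631.77 / √(3551.43 × 14963.59) = 1631.77 / 7289.8657 ≈ 0.224

0.224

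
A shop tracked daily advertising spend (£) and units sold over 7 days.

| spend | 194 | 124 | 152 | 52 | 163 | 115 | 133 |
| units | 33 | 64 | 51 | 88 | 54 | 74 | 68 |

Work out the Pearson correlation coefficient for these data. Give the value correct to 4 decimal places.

n = 7, Σx = 933, Σy = 432, Σx² = 136303, Σy² = 28546, Σxy = 53022
nΣxy − ΣxΣy = 371154 − 403056 = -31902
nΣx² − (Σx)² = 954121 − 870489 = 83632; nΣy² − (Σy)² = 199822 − 186624 = 13198
r = -31902 / √(83632 × 13198) = -31902 / 33223.1115 ≈ -0.9602

-0.9602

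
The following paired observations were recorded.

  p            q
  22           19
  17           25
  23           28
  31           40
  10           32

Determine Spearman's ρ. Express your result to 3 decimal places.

Rank p: 3, 2, 4, 5, 1
Rank q: 1, 2, 3, 5, 4
d = rank(p) − rank(q): 2, 0, 1, 0, -3; Σd² = 14
ρ = 1 − 6Σd² / [n(n²−1)] = 1 − 6×14 / (5×24) = 1 − 84/120 ≈ 0.300

0.300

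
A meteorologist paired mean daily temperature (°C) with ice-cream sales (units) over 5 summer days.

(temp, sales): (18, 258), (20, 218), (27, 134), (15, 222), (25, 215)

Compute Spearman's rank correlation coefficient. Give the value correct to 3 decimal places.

-0.900

Rank temp: 2, 3, 5, 1, 4
Rank sales: 5, 3, 1, 4, 2
d = rank(temp) − rank(sales): -3, 0, 4, -3, 2; Σd² = 38
ρ = 1 − 6Σd² / [n(n²−1)] = 1 − 6×38 / (5×24) = 1 − 228/120 ≈ -0.900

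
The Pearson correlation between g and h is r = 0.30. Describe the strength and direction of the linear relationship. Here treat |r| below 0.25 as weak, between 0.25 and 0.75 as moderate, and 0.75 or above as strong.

moderate positive

r = 0.30 > 0 so the relationship is positive.
|r| = 0.30, which falls in the moderate range.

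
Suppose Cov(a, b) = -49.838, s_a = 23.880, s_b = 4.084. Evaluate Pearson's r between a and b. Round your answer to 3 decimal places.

r = Cov(a,b) / (s_a · s_b) = -49.838 / (23.880 × 4.084)
  = -49.838 / 97.5259 ≈ -0.511

-0.511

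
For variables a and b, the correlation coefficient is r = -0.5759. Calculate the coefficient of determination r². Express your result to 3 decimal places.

r² = (-0.5759)² = 0.332

0.332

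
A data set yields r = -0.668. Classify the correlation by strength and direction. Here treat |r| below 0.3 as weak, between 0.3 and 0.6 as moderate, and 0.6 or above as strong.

strong negative

r = -0.668 < 0 so the relationship is negative.
|r| = 0.668, which falls in the strong range.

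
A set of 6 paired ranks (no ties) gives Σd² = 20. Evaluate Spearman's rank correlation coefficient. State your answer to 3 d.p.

ρ = 1 − 6Σd² / [n(n²−1)] = 1 − 6×20 / (6×35)
  = 1 − 120/210 = 1 − 0.5714 ≈ 0.429

0.429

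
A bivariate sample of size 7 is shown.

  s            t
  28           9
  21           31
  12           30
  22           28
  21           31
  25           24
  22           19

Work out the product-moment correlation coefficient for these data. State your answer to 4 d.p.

n = 7, Σs = 151, Σt = 172, Σs² = 3403, Σt² = 4624, Σst = 3548
nΣst − ΣsΣt = 24836 − 25972 = -1136
nΣs² − (Σs)² = 23821 − 22801 = 1020; nΣt² − (Σt)² = 32368 − 29584 = 2784
r = -1136 / √(1020 × 2784) = -1136 / 1685.1350 ≈ -0.6741

-0.6741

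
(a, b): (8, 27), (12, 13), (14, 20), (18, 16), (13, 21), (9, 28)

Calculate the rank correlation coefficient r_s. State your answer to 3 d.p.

-0.600

Rank a: 1, 3, 5, 6, 4, 2
Rank b: 5, 1, 3, 2, 4, 6
d = rank(a) − rank(b): -4, 2, 2, 4, 0, -4; Σd² = 56
ρ = 1 − 6Σd² / [n(n²−1)] = 1 − 6×56 / (6×35) = 1 − 336/210 ≈ -0.600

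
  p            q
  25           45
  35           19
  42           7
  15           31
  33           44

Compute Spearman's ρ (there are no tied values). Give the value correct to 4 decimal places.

Rank p: 2, 4, 5, 1, 3
Rank q: 5, 2, 1, 3, 4
d = rank(p) − rank(q): -3, 2, 4, -2, -1; Σd² = 34
ρ = 1 − 6Σd² / [n(n²−1)] = 1 − 6×34 / (5×24) = 1 − 204/120 ≈ -0.7000

-0.7000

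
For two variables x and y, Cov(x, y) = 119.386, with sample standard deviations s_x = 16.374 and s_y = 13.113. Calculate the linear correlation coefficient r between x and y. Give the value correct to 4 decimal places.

0.5560

r = Cov(x,y) / (s_x · s_y) = 119.386 / (16.374 × 13.113)
  = 119.386 / 214.7123 ≈ 0.5560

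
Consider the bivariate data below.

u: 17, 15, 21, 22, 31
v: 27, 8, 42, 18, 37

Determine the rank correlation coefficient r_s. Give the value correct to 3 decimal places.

Rank u: 2, 1, 3, 4, 5
Rank v: 3, 1, 5, 2, 4
d = rank(u) − rank(v): -1, 0, -2, 2, 1; Σd² = 10
ρ = 1 − 6Σd² / [n(n²−1)] = 1 − 6×10 / (5×24) = 1 − 60/120 ≈ 0.500

0.500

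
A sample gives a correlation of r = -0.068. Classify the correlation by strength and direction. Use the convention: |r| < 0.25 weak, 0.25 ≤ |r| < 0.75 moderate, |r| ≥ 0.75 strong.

weak negative

r = -0.068 < 0 so the relationship is negative.
|r| = 0.068, which falls in the weak range.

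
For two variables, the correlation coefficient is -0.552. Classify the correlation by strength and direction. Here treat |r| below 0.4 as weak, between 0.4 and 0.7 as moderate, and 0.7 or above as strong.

r = -0.552 < 0 so the relationship is negative.
|r| = 0.552, which falls in the moderate range.

moderate negative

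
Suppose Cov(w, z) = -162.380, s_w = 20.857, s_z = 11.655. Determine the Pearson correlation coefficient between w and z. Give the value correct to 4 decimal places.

-0.6680

r = Cov(w,z) / (s_w · s_z) = -162.380 / (20.857 × 11.655)
  = -162.380 / 243.0883 ≈ -0.6680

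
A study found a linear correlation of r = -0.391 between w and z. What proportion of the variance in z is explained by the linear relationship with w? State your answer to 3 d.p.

r² = (-0.391)² = 0.153

0.153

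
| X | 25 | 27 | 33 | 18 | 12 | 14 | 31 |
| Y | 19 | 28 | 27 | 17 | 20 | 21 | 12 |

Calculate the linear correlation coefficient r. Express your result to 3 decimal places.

n = 7, ΣX = 160, ΣY = 144, ΣX² = 4068, ΣY² = 3148, ΣXY = 3334
nΣXY − ΣXΣY = 23338 − 23040 = 298
nΣX² − (ΣX)² = 28476 − 25600 = 2876; nΣY² − (ΣY)² = 22036 − 20736 = 1300
r = 298 / √(2876 × 1300) = 298 / 1933.5977 ≈ 0.154

0.154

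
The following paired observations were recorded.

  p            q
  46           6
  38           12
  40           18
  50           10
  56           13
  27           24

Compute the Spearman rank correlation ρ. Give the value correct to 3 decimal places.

Rank p: 4, 2, 3, 5, 6, 1
Rank q: 1, 3, 5, 2, 4, 6
d = rank(p) − rank(q): 3, -1, -2, 3, 2, -5; Σd² = 52
ρ = 1 − 6Σd² / [n(n²−1)] = 1 − 6×52 / (6×35) = 1 − 312/210 ≈ -0.486

-0.486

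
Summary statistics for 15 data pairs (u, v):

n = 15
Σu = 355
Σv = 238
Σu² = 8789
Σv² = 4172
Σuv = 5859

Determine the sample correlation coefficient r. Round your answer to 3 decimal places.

0.578

r = (nΣuv − ΣuΣv) / √[(nΣu² − (Σu)²)(nΣv² − (Σv)²)]
Numerator: 15×5859 − 355×238 = 3395
Denominator: √[(131835 − 126025)(62580 − 56644)] = √[5810 × 5936] = 5872.6621
r = 3395 / 5872.6621 ≈ 0.578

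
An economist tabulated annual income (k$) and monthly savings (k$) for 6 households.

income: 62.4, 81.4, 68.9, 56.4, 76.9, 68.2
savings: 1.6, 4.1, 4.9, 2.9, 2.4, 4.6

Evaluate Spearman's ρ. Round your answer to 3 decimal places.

0.257

Rank income: 2, 6, 4, 1, 5, 3
Rank savings: 1, 4, 6, 3, 2, 5
d = rank(income) − rank(savings): 1, 2, -2, -2, 3, -2; Σd² = 26
ρ = 1 − 6Σd² / [n(n²−1)] = 1 − 6×26 / (6×35) = 1 − 156/210 ≈ 0.257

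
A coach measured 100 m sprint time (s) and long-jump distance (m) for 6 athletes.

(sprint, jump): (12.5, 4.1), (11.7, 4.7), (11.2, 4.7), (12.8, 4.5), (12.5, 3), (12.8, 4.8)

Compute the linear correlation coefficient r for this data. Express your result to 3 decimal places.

-0.282

n = 6, Σx = 73.5, Σy = 25.8, Σx² = 902.51, Σy² = 113.28, Σxy = 315.42
nΣxy − ΣxΣy = 1892.52 − 1896.3 = -3.78
nΣx² − (Σx)² = 5415.06 − 5402.25 = 12.81; nΣy² − (Σy)² = 679.68 − 665.64 = 14.04
r = -3.78 / √(12.81 × 14.04) = -3.78 / 13.4109 ≈ -0.282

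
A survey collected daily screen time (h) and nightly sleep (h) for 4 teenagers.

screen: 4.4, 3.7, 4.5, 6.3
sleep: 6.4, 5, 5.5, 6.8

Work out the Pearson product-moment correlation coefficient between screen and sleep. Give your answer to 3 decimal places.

n = 4, Σx = 18.9, Σy = 23.7, Σx² = 92.99, Σy² = 142.45, Σxy = 114.25
nΣxy − ΣxΣy = 457 − 447.93 = 9.07
nΣx² − (Σx)² = 371.96 − 357.21 = 14.75; nΣy² − (Σy)² = 569.8 − 561.69 = 8.11
r = 9.07 / √(14.75 × 8.11) = 9.07 / 10.9372 ≈ 0.829

0.829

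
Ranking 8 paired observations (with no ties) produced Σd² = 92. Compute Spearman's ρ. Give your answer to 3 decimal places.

ρ = 1 − 6Σd² / [n(n²−1)] = 1 − 6×92 / (8×63)
  = 1 − 552/504 = 1 − 1.0952 ≈ -0.095

-0.095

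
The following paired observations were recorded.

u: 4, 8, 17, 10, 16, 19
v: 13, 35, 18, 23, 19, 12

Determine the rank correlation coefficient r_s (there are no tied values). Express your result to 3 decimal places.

Rank u: 1, 2, 5, 3, 4, 6
Rank v: 2, 6, 3, 5, 4, 1
d = rank(u) − rank(v): -1, -4, 2, -2, 0, 5; Σd² = 50
ρ = 1 − 6Σd² / [n(n²−1)] = 1 − 6×50 / (6×35) = 1 − 300/210 ≈ -0.429

-0.429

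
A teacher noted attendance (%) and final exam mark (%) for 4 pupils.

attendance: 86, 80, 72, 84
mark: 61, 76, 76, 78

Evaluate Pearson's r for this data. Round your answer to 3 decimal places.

-0.515

n = 4, Σx = 322, Σy = 291, Σx² = 26036, Σy² = 21357, Σxy = 23350
nΣxy − ΣxΣy = 93400 − 93702 = -302
nΣx² − (Σx)² = 104144 − 103684 = 460; nΣy² − (Σy)² = 85428 − 84681 = 747
r = -302 / √(460 × 747) = -302 / 586.1911 ≈ -0.515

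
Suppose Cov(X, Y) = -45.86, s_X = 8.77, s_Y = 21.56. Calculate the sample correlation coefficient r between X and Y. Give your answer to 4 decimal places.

r = Cov(X,Y) / (s_X · s_Y) = -45.86 / (8.77 × 21.56)
  = -45.86 / 189.0812 ≈ -0.2425

-0.2425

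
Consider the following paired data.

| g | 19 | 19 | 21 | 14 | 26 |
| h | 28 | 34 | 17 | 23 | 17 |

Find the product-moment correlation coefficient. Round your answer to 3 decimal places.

-0.451

n = 5, Σg = 99, Σh = 119, Σg² = 2035, Σh² = 3047, Σgh = 2299
nΣgh − ΣgΣh = 11495 − 11781 = -286
nΣg² − (Σg)² = 10175 − 9801 = 374; nΣh² − (Σh)² = 15235 − 14161 = 1074
r = -286 / √(374 × 1074) = -286 / 633.7791 ≈ -0.451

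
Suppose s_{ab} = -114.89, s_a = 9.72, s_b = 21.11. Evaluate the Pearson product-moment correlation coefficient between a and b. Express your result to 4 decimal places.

r = Cov(a,b) / (s_a · s_b) = -114.89 / (9.72 × 21.11)
  = -114.89 / 205.1892 ≈ -0.5599

-0.5599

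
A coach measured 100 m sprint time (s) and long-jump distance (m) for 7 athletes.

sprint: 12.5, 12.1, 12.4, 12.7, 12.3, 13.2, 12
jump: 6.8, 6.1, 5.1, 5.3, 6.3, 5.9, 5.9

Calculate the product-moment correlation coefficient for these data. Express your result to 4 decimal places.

-0.1397

n = 7, Σx = 87.2, Σy = 41.4, Σx² = 1087.24, Σy² = 246.86, Σxy = 515.53
nΣxy − ΣxΣy = 3608.71 − 3610.08 = -1.37
nΣx² − (Σx)² = 7610.68 − 7603.84 = 6.84; nΣy² − (Σy)² = 1728.02 − 1713.96 = 14.06
r = -1.37 / √(6.84 × 14.06) = -1.37 / 9.8067 ≈ -0.1397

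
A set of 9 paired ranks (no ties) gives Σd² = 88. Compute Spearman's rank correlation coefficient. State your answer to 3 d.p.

0.267

ρ = 1 − 6Σd² / [n(n²−1)] = 1 − 6×88 / (9×80)
  = 1 − 528/720 = 1 − 0.7333 ≈ 0.267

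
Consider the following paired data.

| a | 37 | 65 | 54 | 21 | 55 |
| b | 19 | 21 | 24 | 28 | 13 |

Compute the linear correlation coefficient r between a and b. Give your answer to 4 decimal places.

-0.5248

n = 5, Σa = 232, Σb = 105, Σa² = 11976, Σb² = 2331, Σab = 4667
nΣab − ΣaΣb = 23335 − 24360 = -1025
nΣa² − (Σa)² = 59880 − 53824 = 6056; nΣb² − (Σb)² = 11655 − 11025 = 630
r = -1025 / √(6056 × 630) = -1025 / 1953.2742 ≈ -0.5248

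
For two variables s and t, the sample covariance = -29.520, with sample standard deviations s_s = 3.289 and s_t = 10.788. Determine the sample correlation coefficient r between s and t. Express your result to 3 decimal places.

-0.832

r = Cov(s,t) / (s_s · s_t) = -29.520 / (3.289 × 10.788)
  = -29.520 / 35.4817 ≈ -0.832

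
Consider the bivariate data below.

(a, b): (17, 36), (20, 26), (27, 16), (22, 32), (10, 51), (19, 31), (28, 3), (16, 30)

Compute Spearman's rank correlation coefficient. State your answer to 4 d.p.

Rank a: 3, 5, 7, 6, 1, 4, 8, 2
Rank b: 7, 3, 2, 6, 8, 5, 1, 4
d = rank(a) − rank(b): -4, 2, 5, 0, -7, -1, 7, -2; Σd² = 148
ρ = 1 − 6Σd² / [n(n²−1)] = 1 − 6×148 / (8×63) = 1 − 888/504 ≈ -0.7619

-0.7619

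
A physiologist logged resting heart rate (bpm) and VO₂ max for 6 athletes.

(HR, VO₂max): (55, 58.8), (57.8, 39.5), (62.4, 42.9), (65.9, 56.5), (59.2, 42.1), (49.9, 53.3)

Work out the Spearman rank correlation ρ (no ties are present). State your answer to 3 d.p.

-0.086

Rank HR: 2, 3, 5, 6, 4, 1
Rank VO₂max: 6, 1, 3, 5, 2, 4
d = rank(HR) − rank(VO₂max): -4, 2, 2, 1, 2, -3; Σd² = 38
ρ = 1 − 6Σd² / [n(n²−1)] = 1 − 6×38 / (6×35) = 1 − 228/210 ≈ -0.086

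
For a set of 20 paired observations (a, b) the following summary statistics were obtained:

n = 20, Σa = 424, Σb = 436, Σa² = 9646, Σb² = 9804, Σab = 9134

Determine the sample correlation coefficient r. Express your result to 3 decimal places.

-0.246

r = (nΣab − ΣaΣb) / √[(nΣa² − (Σa)²)(nΣb² − (Σb)²)]
Numerator: 20×9134 − 424×436 = -2184
Denominator: √[(192920 − 179776)(196080 − 190096)] = √[13144 × 5984] = 8868.6919
r = -2184 / 8868.6919 ≈ -0.246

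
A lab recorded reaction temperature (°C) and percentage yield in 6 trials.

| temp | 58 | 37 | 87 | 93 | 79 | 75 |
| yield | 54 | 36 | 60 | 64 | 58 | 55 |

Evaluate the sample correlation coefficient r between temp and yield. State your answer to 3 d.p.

0.953

n = 6, Σx = 429, Σy = 327, Σx² = 32817, Σy² = 18297, Σxy = 24343
nΣxy − ΣxΣy = 146058 − 140283 = 5775
nΣx² − (Σx)² = 196902 − 184041 = 12861; nΣy² − (Σy)² = 109782 − 106929 = 2853
r = 5775 / √(12861 × 2853) = 5775 / 6057.4279 ≈ 0.953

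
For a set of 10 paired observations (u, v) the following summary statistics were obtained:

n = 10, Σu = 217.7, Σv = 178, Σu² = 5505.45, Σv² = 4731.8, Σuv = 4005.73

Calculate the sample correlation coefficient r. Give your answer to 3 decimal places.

r = (nΣuv − ΣuΣv) / √[(nΣu² − (Σu)²)(nΣv² − (Σv)²)]
Numerator: 10×4005.73 − 217.7×178 = 1306.7
Denominator: √[(55054.5 − 47393.29)(47318 − 31684)] = √[7661.21 × 15634] = 10944.1929
r = 1306.7 / 10944.1929 ≈ 0.119

0.119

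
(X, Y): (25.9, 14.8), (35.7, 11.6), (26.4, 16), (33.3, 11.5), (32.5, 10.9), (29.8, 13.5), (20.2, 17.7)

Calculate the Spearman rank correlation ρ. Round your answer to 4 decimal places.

-0.8214

Rank X: 2, 7, 3, 6, 5, 4, 1
Rank Y: 5, 3, 6, 2, 1, 4, 7
d = rank(X) − rank(Y): -3, 4, -3, 4, 4, 0, -6; Σd² = 102
ρ = 1 − 6Σd² / [n(n²−1)] = 1 − 6×102 / (7×48) = 1 − 612/336 ≈ -0.8214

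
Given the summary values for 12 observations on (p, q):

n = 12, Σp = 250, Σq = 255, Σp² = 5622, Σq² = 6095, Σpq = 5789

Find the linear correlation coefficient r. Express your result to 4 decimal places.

0.9009

r = (nΣpq − ΣpΣq) / √[(nΣp² − (Σp)²)(nΣq² − (Σq)²)]
Numerator: 12×5789 − 250×255 = 5718
Denominator: √[(67464 − 62500)(73140 − 65025)] = √[4964 × 8115] = 6346.8780
r = 5718 / 6346.8780 ≈ 0.9009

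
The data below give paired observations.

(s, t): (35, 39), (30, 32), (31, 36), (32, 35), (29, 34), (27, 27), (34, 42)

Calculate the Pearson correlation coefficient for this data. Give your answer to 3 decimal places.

n = 7, Σs = 218, Σt = 245, Σs² = 6836, Σt² = 8715, Σst = 7704
nΣst − ΣsΣt = 53928 − 53410 = 518
nΣs² − (Σs)² = 47852 − 47524 = 328; nΣt² − (Σt)² = 61005 − 60025 = 980
r = 518 / √(328 × 980) = 518 / 566.9568 ≈ 0.914

0.914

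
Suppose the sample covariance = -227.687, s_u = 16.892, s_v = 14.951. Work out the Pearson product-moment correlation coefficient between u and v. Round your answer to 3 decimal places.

-0.902

r = Cov(u,v) / (s_u · s_v) = -227.687 / (16.892 × 14.951)
  = -227.687 / 252.5523 ≈ -0.902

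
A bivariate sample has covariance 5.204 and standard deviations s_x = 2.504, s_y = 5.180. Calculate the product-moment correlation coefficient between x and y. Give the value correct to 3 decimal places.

0.401

r = Cov(x,y) / (s_x · s_y) = 5.204 / (2.504 × 5.180)
  = 5.204 / 12.9707 ≈ 0.401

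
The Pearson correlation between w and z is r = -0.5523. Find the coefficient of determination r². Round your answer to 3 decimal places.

0.305

r² = (-0.5523)² = 0.305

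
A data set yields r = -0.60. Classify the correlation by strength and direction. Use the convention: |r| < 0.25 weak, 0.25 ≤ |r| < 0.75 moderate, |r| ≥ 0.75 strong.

moderate negative

r = -0.60 < 0 so the relationship is negative.
|r| = 0.60, which falls in the moderate range.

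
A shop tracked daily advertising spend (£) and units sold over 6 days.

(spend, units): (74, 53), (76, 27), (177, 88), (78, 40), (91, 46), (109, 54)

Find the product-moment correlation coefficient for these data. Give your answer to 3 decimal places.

n = 6, Σx = 605, Σy = 308, Σx² = 68827, Σy² = 17914, Σxy = 34742
nΣxy − ΣxΣy = 208452 − 186340 = 22112
nΣx² − (Σx)² = 412962 − 366025 = 46937; nΣy² − (Σy)² = 107484 − 94864 = 12620
r = 22112 / √(46937 × 12620) = 22112 / 24338.1376 ≈ 0.909

0.909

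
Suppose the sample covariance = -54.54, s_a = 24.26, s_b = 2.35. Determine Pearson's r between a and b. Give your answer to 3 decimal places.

-0.957

r = Cov(a,b) / (s_a · s_b) = -54.54 / (24.26 × 2.35)
  = -54.54 / 57.0110 ≈ -0.957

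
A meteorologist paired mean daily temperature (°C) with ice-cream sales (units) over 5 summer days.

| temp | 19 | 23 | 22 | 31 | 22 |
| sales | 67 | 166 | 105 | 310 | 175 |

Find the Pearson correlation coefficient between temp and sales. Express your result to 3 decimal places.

n = 5, Σx = 117, Σy = 823, Σx² = 2819, Σy² = 169795, Σxy = 20861
nΣxy − ΣxΣy = 104305 − 96291 = 8014
nΣx² − (Σx)² = 14095 − 13689 = 406; nΣy² − (Σy)² = 848975 − 677329 = 171646
r = 8014 / √(406 × 171646) = 8014 / 8347.9504 ≈ 0.960

0.960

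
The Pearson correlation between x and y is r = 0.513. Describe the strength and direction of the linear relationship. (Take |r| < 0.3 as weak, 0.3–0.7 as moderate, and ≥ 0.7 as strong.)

r = 0.513 > 0 so the relationship is positive.
|r| = 0.513, which falls in the moderate range.

moderate positive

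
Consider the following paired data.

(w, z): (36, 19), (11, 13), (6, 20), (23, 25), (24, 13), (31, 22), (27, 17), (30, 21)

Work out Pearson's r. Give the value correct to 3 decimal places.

n = 8, Σw = 188, Σz = 150, Σw² = 5148, Σz² = 2938, Σwz = 3605
nΣwz − ΣwΣz = 28840 − 28200 = 640
nΣw² − (Σw)² = 41184 − 35344 = 5840; nΣz² − (Σz)² = 23504 − 22500 = 1004
r = 640 / √(5840 × 1004) = 640 / 2421.4376 ≈ 0.264

0.264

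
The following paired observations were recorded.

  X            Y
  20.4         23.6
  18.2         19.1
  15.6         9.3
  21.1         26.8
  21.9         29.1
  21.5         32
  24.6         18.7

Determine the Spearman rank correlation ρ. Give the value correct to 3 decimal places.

Rank X: 3, 2, 1, 4, 6, 5, 7
Rank Y: 4, 3, 1, 5, 6, 7, 2
d = rank(X) − rank(Y): -1, -1, 0, -1, 0, -2, 5; Σd² = 32
ρ = 1 − 6Σd² / [n(n²−1)] = 1 − 6×32 / (7×48) = 1 − 192/336 ≈ 0.429

0.429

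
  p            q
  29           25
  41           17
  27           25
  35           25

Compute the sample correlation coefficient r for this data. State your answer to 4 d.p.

n = 4, Σp = 132, Σq = 92, Σp² = 4476, Σq² = 2164, Σpq = 2972
nΣpq − ΣpΣq = 11888 − 12144 = -256
nΣp² − (Σp)² = 17904 − 17424 = 480; nΣq² − (Σq)² = 8656 − 8464 = 192
r = -256 / √(480 × 192) = -256 / 303.5787 ≈ -0.8433

-0.8433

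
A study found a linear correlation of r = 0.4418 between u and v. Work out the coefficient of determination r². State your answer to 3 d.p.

0.195

r² = (0.4418)² = 0.195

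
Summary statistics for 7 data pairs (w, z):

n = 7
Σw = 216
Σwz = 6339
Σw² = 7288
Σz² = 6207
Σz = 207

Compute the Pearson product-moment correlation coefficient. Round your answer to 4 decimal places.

-0.2096

r = (nΣwz − ΣwΣz) / √[(nΣw² − (Σw)²)(nΣz² − (Σz)²)]
Numerator: 7×6339 − 216×207 = -339
Denominator: √[(51016 − 46656)(43449 − 42849)] = √[4360 × 600] = 1617.4053
r = -339 / 1617.4053 ≈ -0.2096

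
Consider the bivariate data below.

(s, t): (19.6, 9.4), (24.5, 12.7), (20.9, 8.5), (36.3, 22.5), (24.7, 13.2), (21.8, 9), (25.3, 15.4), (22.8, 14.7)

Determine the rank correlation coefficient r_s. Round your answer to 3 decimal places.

Rank s: 1, 5, 2, 8, 6, 3, 7, 4
Rank t: 3, 4, 1, 8, 5, 2, 7, 6
d = rank(s) − rank(t): -2, 1, 1, 0, 1, 1, 0, -2; Σd² = 12
ρ = 1 − 6Σd² / [n(n²−1)] = 1 − 6×12 / (8×63) = 1 − 72/504 ≈ 0.857

0.857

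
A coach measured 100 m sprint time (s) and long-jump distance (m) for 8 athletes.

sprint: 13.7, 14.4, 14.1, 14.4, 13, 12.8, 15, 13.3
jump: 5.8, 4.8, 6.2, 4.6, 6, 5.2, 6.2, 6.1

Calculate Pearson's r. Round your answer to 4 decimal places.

n = 8, Σx = 110.7, Σy = 44.9, Σx² = 1535.95, Σy² = 254.97, Σxy = 620.93
nΣxy − ΣxΣy = 4967.44 − 4970.43 = -2.99
nΣx² − (Σx)² = 12287.6 − 12254.49 = 33.11; nΣy² − (Σy)² = 2039.76 − 2016.01 = 23.75
r = -2.99 / √(33.11 × 23.75) = -2.99 / 28.0422 ≈ -0.1066

-0.1066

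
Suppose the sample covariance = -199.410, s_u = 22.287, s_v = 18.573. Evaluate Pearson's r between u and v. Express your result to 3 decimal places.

-0.482

r = Cov(u,v) / (s_u · s_v) = -199.410 / (22.287 × 18.573)
  = -199.410 / 413.9365 ≈ -0.482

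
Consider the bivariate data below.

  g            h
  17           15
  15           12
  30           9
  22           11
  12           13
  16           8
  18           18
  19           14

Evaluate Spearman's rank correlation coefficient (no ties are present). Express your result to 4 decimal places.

-0.1190

Rank g: 4, 2, 8, 7, 1, 3, 5, 6
Rank h: 7, 4, 2, 3, 5, 1, 8, 6
d = rank(g) − rank(h): -3, -2, 6, 4, -4, 2, -3, 0; Σd² = 94
ρ = 1 − 6Σd² / [n(n²−1)] = 1 − 6×94 / (8×63) = 1 − 564/504 ≈ -0.1190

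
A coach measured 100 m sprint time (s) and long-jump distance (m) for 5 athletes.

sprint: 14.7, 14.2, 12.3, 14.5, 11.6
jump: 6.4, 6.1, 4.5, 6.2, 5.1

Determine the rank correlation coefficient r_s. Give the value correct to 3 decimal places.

0.900

Rank sprint: 5, 3, 2, 4, 1
Rank jump: 5, 3, 1, 4, 2
d = rank(sprint) − rank(jump): 0, 0, 1, 0, -1; Σd² = 2
ρ = 1 − 6Σd² / [n(n²−1)] = 1 − 6×2 / (5×24) = 1 − 12/120 ≈ 0.900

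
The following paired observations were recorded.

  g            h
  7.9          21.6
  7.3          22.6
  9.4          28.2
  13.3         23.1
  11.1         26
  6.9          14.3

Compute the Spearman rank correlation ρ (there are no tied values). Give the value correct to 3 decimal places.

0.714

Rank g: 3, 2, 4, 6, 5, 1
Rank h: 2, 3, 6, 4, 5, 1
d = rank(g) − rank(h): 1, -1, -2, 2, 0, 0; Σd² = 10
ρ = 1 − 6Σd² / [n(n²−1)] = 1 − 6×10 / (6×35) = 1 − 60/210 ≈ 0.714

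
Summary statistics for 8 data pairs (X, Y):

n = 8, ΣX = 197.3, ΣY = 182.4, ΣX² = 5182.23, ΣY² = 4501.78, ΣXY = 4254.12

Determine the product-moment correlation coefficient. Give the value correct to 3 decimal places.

-0.742

r = (nΣXY − ΣXΣY) / √[(nΣX² − (ΣX)²)(nΣY² − (ΣY)²)]
Numerator: 8×4254.12 − 197.3×182.4 = -1954.56
Denominator: √[(41457.84 − 38927.29)(36014.24 − 33269.76)] = √[2530.55 × 2744.48] = 2635.3451
r = -1954.56 / 2635.3451 ≈ -0.742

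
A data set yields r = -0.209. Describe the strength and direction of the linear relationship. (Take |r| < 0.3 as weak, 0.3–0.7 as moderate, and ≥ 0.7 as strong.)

r = -0.209 < 0 so the relationship is negative.
|r| = 0.209, which falls in the weak range.

weak negative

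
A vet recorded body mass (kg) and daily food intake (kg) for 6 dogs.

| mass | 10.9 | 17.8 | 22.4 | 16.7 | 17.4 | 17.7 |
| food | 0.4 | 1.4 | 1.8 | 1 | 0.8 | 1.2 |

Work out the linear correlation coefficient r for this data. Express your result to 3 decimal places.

n = 6, Σx = 102.9, Σy = 6.6, Σx² = 1832.35, Σy² = 8.44, Σxy = 121.46
nΣxy − ΣxΣy = 728.76 − 679.14 = 49.62
nΣx² − (Σx)² = 10994.1 − 10588.41 = 405.69; nΣy² − (Σy)² = 50.64 − 43.56 = 7.08
r = 49.62 / √(405.69 × 7.08) = 49.62 / 53.5937 ≈ 0.926

0.926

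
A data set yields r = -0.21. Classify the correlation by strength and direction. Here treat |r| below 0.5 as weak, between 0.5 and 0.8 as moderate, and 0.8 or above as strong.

weak negative

r = -0.21 < 0 so the relationship is negative.
|r| = 0.21, which falls in the weak range.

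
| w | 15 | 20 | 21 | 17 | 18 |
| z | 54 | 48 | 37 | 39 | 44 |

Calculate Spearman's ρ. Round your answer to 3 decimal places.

-0.600

Rank w: 1, 4, 5, 2, 3
Rank z: 5, 4, 1, 2, 3
d = rank(w) − rank(z): -4, 0, 4, 0, 0; Σd² = 32
ρ = 1 − 6Σd² / [n(n²−1)] = 1 − 6×32 / (5×24) = 1 − 192/120 ≈ -0.600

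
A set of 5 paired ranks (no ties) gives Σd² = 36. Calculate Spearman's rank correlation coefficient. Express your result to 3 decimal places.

ρ = 1 − 6Σd² / [n(n²−1)] = 1 − 6×36 / (5×24)
  = 1 − 216/120 = 1 − 1.8000 ≈ -0.800

-0.800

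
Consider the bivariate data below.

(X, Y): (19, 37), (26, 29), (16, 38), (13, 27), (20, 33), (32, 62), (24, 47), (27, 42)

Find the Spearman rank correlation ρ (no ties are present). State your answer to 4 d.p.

0.6190

Rank X: 3, 6, 2, 1, 4, 8, 5, 7
Rank Y: 4, 2, 5, 1, 3, 8, 7, 6
d = rank(X) − rank(Y): -1, 4, -3, 0, 1, 0, -2, 1; Σd² = 32
ρ = 1 − 6Σd² / [n(n²−1)] = 1 − 6×32 / (8×63) = 1 − 192/504 ≈ 0.6190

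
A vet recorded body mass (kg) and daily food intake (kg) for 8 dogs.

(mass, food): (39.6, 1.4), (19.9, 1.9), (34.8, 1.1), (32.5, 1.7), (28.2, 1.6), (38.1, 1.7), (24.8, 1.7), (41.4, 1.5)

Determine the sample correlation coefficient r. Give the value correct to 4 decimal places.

n = 8, Σx = 259.3, Σy = 12.6, Σx² = 8807.31, Σy² = 20.26, Σxy = 400.93
nΣxy − ΣxΣy = 3207.44 − 3267.18 = -59.74
nΣx² − (Σx)² = 70458.48 − 67236.49 = 3221.99; nΣy² − (Σy)² = 162.08 − 158.76 = 3.32
r = -59.74 / √(3221.99 × 3.32) = -59.74 / 103.4263 ≈ -0.5776

-0.5776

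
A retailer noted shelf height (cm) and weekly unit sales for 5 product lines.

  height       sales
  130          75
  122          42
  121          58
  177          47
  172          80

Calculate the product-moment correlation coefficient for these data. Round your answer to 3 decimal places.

n = 5, Σx = 722, Σy = 302, Σx² = 107338, Σy² = 19362, Σxy = 43971
nΣxy − ΣxΣy = 219855 − 218044 = 1811
nΣx² − (Σx)² = 536690 − 521284 = 15406; nΣy² − (Σy)² = 96810 − 91204 = 5606
r = 1811 / √(15406 × 5606) = 1811 / 9293.3329 ≈ 0.195

0.195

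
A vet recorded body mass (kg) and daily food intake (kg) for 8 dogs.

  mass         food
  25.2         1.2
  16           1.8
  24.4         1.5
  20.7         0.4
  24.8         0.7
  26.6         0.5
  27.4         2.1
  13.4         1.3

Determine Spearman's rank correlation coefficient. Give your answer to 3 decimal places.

0.024

Rank mass: 6, 2, 4, 3, 5, 7, 8, 1
Rank food: 4, 7, 6, 1, 3, 2, 8, 5
d = rank(mass) − rank(food): 2, -5, -2, 2, 2, 5, 0, -4; Σd² = 82
ρ = 1 − 6Σd² / [n(n²−1)] = 1 − 6×82 / (8×63) = 1 − 492/504 ≈ 0.024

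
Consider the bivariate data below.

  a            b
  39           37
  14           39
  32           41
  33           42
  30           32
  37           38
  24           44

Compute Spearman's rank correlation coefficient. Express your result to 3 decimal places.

-0.321

Rank a: 7, 1, 4, 5, 3, 6, 2
Rank b: 2, 4, 5, 6, 1, 3, 7
d = rank(a) − rank(b): 5, -3, -1, -1, 2, 3, -5; Σd² = 74
ρ = 1 − 6Σd² / [n(n²−1)] = 1 − 6×74 / (7×48) = 1 − 444/336 ≈ -0.321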